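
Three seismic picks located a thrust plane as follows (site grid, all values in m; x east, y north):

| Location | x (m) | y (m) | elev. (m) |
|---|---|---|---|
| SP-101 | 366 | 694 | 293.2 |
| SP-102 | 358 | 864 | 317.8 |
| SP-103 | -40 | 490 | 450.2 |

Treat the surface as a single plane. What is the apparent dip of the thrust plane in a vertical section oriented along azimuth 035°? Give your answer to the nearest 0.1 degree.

8.9°

Let the plane be z = a·x + b·y + c.
SP-102−SP-101: −8a + 170b = 24.6;  SP-103−SP-101: −406a − 204b = 157.
Solving gives a = −0.44880, b = 0.12359.
Unit vector along 035° is (sin 35°, cos 35°) = (0.5736, 0.8192).
Slope in that direction = a·(0.5736) + b·(0.8192) = −0.15618.
Apparent dip = arctan|0.15618| = 8.9° (true dip is 25.0°, so apparent ≤ true as expected).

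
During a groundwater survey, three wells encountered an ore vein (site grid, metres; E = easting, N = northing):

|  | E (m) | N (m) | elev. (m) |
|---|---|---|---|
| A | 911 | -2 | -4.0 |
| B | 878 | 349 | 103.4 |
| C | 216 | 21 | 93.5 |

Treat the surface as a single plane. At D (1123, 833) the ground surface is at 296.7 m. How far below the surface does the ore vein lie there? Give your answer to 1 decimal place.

83.1 m

Let the plane be z = a·E + b·N + c.
B−A: −33a + 351b = 107.4;  C−A: −695a + 23b = 97.5.
Solving gives a = −0.130568, b = 0.293707.
Then c = -4 − a·911 − b·-2 = 115.53.
At (1123, 833): z_contact = −146.63 + 244.66 + 115.53 = 213.57 m.
Depth below ground = 296.7 − 213.57 = 83.1 m.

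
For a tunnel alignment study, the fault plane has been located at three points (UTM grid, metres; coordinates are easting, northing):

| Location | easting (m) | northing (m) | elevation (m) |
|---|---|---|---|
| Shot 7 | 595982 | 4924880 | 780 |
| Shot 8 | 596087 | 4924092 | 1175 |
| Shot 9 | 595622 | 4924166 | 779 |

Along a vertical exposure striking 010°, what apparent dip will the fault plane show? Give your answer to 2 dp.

Let the plane be z = a·easting + b·northing + c.
Shot 8−Shot 7: 105a − 788b = 395;  Shot 9−Shot 7: −360a − 714b = −1.
Solving gives a = 0.78856, b = −0.39619.
Unit vector along 010° is (sin 10°, cos 10°) = (0.1736, 0.9848).
Slope in that direction = a·(0.1736) + b·(0.9848) = −0.25324.
Apparent dip = arctan|0.25324| = 14.21° (true dip is 41.4°, so apparent ≤ true as expected).

14.21°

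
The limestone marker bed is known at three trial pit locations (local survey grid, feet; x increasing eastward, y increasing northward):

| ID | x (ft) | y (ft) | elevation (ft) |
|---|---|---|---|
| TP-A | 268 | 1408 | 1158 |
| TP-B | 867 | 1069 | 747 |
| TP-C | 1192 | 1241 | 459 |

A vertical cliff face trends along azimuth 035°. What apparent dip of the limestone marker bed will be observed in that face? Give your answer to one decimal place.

31.1°

Two edge vectors: TP-A→TP-B = (599, -339, -411), TP-A→TP-C = (924, -167, -699).
Normal n = (TP-A→TP-B) × (TP-A→TP-C) = (168324, 38937, 213203).
So ∂z/∂x = −n_x/n_z = −0.78950 and ∂z/∂y = −n_y/n_z = −0.18263.
Unit vector along 035° is (sin 35°, cos 35°) = (0.5736, 0.8192).
Slope in that direction = a·(0.5736) + b·(0.8192) = −0.60244.
Apparent dip = arctan|0.60244| = 31.1° (true dip is 39.0°, so apparent ≤ true as expected).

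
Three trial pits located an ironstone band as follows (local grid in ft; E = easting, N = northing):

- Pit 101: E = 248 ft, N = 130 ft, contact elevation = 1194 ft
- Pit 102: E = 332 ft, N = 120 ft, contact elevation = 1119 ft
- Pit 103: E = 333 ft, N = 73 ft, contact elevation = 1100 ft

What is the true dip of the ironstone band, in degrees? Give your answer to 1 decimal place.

Two edge vectors: Pit 101→Pit 102 = (84, -10, -75), Pit 101→Pit 103 = (85, -57, -94).
Normal n = (Pit 101→Pit 102) × (Pit 101→Pit 103) = (-3335, 1521, -3938).
So ∂z/∂E = −n_x/n_z = −0.84688 and ∂z/∂N = −n_y/n_z = 0.38624.
Gradient magnitude |∇z| = √(a² + b²) = √(0.71720 + 0.14918) = 0.93079.
True dip = arctan(0.93079) = 42.9°, dipping toward ESE (azimuth ≈ 115°).

42.9°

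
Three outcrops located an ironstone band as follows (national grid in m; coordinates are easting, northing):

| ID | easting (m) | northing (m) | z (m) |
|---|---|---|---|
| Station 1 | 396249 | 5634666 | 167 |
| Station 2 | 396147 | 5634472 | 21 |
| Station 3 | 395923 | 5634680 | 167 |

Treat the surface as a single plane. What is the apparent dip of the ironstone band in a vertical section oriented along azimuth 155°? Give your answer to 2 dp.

Let the plane be z = a·easting + b·northing + c.
Station 2−Station 1: −102a − 194b = −146;  Station 3−Station 1: −326a + 14b = 0.
Solving gives a = 0.03161, b = 0.73596.
Unit vector along 155° is (sin 155°, cos 155°) = (0.4226, -0.9063).
Slope in that direction = a·(0.4226) + b·(-0.9063) = −0.65365.
Apparent dip = arctan|0.65365| = 33.17° (true dip is 36.4°, so apparent ≤ true as expected).

33.17°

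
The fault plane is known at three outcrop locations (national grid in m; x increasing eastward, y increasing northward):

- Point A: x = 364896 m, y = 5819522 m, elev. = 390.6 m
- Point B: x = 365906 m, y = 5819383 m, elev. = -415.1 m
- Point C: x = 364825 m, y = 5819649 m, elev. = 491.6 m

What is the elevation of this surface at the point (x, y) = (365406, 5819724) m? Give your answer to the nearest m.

87 m

Let the plane be z = a·x + b·y + c.
Point B−Point A: 1010a − 139b = −805.7;  Point C−Point A: −71a + 127b = 101.
Solving gives a = −0.74564320, b = 0.37841995.
Then c = 390.6 − a·364896 − b·5819522 = −1929750.38.
At (365406, 5819724): z = −272462.5 + 2202299.6 − 1929750.38 = 86.8 m.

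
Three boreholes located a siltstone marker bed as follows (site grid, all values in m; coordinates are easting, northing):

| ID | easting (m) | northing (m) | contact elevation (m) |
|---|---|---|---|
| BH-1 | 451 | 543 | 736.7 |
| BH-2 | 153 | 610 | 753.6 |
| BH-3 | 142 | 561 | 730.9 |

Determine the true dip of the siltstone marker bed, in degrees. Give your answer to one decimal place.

Two edge vectors: BH-1→BH-2 = (-298, 67, 16.9), BH-1→BH-3 = (-309, 18, -5.8).
Normal n = (BH-1→BH-2) × (BH-1→BH-3) = (-692.8, -6950.5, 15339).
So ∂z/∂easting = −n_x/n_z = 0.04517 and ∂z/∂northing = −n_y/n_z = 0.45313.
Gradient magnitude |∇z| = √(a² + b²) = √(0.00204 + 0.20532) = 0.45537.
True dip = arctan(0.45537) = 24.5°, dipping toward S (azimuth ≈ 186°).

24.5°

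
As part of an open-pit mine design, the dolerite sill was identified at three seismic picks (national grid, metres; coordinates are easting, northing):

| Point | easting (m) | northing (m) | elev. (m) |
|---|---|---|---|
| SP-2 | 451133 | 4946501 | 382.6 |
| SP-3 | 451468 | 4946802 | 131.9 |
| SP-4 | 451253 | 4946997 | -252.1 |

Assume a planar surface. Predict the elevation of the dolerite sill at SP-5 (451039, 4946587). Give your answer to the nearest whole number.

214 m

Two edge vectors: SP-2→SP-3 = (335, 301, -250.7), SP-2→SP-4 = (120, 496, -634.7).
Normal n = (SP-2→SP-3) × (SP-2→SP-4) = (-66697.5, 182540.5, 130040).
So ∂z/∂easting = −n_x/n_z = 0.51289988 and ∂z/∂northing = −n_y/n_z = −1.40372578.
Intercept c from SP-2: 382.6 − 231386.06 + 6943530.96 = 6712527.50.
At (451039, 4946587): z = 231337.8 − 6943651.7 + 6712527.50 = 213.7 m.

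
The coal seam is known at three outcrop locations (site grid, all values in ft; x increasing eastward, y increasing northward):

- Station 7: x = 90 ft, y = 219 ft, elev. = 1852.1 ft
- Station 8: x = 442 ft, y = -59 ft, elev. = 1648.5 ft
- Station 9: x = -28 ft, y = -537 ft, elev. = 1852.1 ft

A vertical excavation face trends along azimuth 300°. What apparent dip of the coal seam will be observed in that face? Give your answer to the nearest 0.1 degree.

25.9°

Two edge vectors: Station 7→Station 8 = (352, -278, -203.6), Station 7→Station 9 = (-118, -756, 0).
Normal n = (Station 7→Station 8) × (Station 7→Station 9) = (-153921.6, 24024.8, -298916).
So ∂z/∂x = −n_x/n_z = −0.51493 and ∂z/∂y = −n_y/n_z = 0.08037.
Unit vector along 300° is (sin 300°, cos 300°) = (-0.8660, 0.5000).
Slope in that direction = a·(-0.8660) + b·(0.5000) = 0.48613.
Apparent dip = arctan|0.48613| = 25.9° (true dip is 27.5°, so apparent ≤ true as expected).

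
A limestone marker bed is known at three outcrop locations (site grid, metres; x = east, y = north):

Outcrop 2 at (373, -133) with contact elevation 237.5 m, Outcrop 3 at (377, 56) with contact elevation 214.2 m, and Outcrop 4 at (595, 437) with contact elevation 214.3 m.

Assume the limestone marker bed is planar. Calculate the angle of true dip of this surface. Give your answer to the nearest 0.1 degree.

14.5°

Let the plane be z = a·x + b·y + c.
Outcrop 3−Outcrop 2: 4a + 189b = −23.3;  Outcrop 4−Outcrop 2: 222a + 570b = −23.2.
Solving gives a = 0.22421, b = −0.12803.
Gradient magnitude |∇z| = √(a² + b²) = √(0.05027 + 0.01639) = 0.25819.
True dip = arctan(0.25819) = 14.5°, dipping toward WNW (azimuth ≈ 300°).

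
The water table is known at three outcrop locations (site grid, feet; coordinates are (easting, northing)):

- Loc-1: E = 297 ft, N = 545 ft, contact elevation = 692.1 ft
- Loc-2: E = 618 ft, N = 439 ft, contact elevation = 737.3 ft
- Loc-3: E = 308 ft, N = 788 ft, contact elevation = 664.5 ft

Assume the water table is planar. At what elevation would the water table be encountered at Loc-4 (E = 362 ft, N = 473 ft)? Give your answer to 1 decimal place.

707.2 ft

Two edge vectors: Loc-1→Loc-2 = (321, -106, 45.2), Loc-1→Loc-3 = (11, 243, -27.6).
Normal n = (Loc-1→Loc-2) × (Loc-1→Loc-3) = (-8058, 9356.8, 79169).
So ∂z/∂E = −n_x/n_z = 0.10178 and ∂z/∂N = −n_y/n_z = −0.11819.
Intercept c from Loc-1: 692.1 − 30.23 + 64.41 = 726.28.
At (362, 473): z = 36.8 − 55.9 + 726.28 = 707.2 ft.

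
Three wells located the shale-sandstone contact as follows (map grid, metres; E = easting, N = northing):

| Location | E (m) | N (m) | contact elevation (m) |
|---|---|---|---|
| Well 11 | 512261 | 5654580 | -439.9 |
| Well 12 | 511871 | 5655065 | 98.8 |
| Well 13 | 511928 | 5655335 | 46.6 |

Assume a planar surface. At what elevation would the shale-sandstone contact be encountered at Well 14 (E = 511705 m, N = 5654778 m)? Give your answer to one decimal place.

Two edge vectors: Well 11→Well 12 = (-390, 485, 538.7), Well 11→Well 13 = (-333, 755, 486.5).
Normal n = (Well 11→Well 12) × (Well 11→Well 13) = (-170766, 10347.9, -132945).
So ∂z/∂E = −n_x/n_z = −1.284486066 and ∂z/∂N = −n_y/n_z = 0.077835947.
Intercept c from Well 11: -439.9 + 657992.12 − 440129.59 = 217422.63.
At (511705, 5654778): z = −657277.9 + 440145.0 + 217422.63 = 289.7 m.

289.7 m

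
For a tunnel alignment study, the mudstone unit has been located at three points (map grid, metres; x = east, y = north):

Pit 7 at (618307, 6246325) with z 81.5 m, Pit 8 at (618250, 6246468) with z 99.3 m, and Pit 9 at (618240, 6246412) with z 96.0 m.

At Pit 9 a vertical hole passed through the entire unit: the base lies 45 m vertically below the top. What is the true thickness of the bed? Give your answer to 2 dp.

44.57 m

Let the plane be z = a·x + b·y + c.
Pit 8−Pit 7: −57a + 143b = 17.8;  Pit 9−Pit 7: −67a + 87b = 14.5.
Solving gives a = −0.11357, b = 0.07921.
|∇z| = √(a²+b²) = 0.13846, so dip δ = arctan(0.13846) = 7.88°.
True thickness = vertical thickness × cos δ = 45 × cos 7.88° = 44.57 m.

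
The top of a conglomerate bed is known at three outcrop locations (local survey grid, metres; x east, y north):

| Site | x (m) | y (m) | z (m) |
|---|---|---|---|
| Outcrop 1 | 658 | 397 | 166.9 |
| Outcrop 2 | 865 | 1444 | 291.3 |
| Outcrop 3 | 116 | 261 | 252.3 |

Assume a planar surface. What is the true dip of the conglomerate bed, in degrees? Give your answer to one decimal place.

Let the plane be z = a·x + b·y + c.
Outcrop 2−Outcrop 1: 207a + 1047b = 124.4;  Outcrop 3−Outcrop 1: −542a − 136b = 85.4.
Solving gives a = −0.19716, b = 0.15780.
Gradient magnitude |∇z| = √(a² + b²) = √(0.03887 + 0.02490) = 0.25253.
True dip = arctan(0.25253) = 14.2°, dipping toward SE (azimuth ≈ 129°).

14.2°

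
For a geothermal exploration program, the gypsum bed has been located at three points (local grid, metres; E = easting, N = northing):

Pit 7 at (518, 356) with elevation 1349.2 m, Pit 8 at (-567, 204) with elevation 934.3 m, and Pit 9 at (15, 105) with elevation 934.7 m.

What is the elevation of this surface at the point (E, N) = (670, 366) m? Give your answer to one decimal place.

1393.4 m

Let the plane be z = a·E + b·N + c.
Pit 8−Pit 7: −1085a − 152b = −414.9;  Pit 9−Pit 7: −503a − 251b = −414.5.
Solving gives a = 0.21001, b = 1.23054.
Then c = 1349.2 − a·518 − b·356 = 802.34.
At (670, 366): z = 140.7 + 450.4 + 802.34 = 1393.4 m.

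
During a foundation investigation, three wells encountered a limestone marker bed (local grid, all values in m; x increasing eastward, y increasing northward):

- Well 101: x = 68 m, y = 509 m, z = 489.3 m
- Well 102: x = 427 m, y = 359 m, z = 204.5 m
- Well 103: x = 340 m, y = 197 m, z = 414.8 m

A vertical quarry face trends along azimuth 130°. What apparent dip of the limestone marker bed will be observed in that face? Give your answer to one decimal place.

Let the plane be z = a·x + b·y + c.
Well 102−Well 101: 359a − 150b = −284.8;  Well 103−Well 101: 272a − 312b = −74.5.
Solving gives a = −1.09093, b = −0.71228.
Unit vector along 130° is (sin 130°, cos 130°) = (0.7660, -0.6428).
Slope in that direction = a·(0.7660) + b·(-0.6428) = −0.37785.
Apparent dip = arctan|0.37785| = 20.7° (true dip is 52.5°, so apparent ≤ true as expected).

20.7°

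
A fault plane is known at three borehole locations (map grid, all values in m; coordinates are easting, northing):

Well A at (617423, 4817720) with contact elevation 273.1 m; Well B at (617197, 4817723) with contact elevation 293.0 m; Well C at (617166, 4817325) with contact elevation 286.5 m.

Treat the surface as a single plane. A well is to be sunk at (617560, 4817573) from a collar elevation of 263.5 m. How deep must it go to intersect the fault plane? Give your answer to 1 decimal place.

Let the plane be z = a·easting + b·northing + c.
Well B−Well A: −226a + 3b = 19.9;  Well C−Well A: −257a − 395b = 13.4.
Solving gives a = −0.087745583, b = 0.023166113.
Then c = 273.1 − a·617423 − b·4817720 = −57158.61.
At (617560, 4817573): z_contact = −54188.16 + 111604.44 − 57158.61 = 257.67 m.
Depth below ground = 263.5 − 257.67 = 5.8 m.

5.8 m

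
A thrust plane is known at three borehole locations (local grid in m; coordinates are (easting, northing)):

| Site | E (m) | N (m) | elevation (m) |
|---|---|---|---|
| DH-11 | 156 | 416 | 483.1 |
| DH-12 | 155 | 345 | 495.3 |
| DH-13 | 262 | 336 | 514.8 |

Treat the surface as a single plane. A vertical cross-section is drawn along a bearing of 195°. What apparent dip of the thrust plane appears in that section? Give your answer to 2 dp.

7.12°

Two edge vectors: DH-11→DH-12 = (-1, -71, 12.2), DH-11→DH-13 = (106, -80, 31.7).
Normal n = (DH-11→DH-12) × (DH-11→DH-13) = (-1274.7, 1324.9, 7606).
So ∂z/∂E = −n_x/n_z = 0.16759 and ∂z/∂N = −n_y/n_z = −0.17419.
Unit vector along 195° is (sin 195°, cos 195°) = (-0.2588, -0.9659).
Slope in that direction = a·(-0.2588) + b·(-0.9659) = 0.12488.
Apparent dip = arctan|0.12488| = 7.12° (true dip is 13.6°, so apparent ≤ true as expected).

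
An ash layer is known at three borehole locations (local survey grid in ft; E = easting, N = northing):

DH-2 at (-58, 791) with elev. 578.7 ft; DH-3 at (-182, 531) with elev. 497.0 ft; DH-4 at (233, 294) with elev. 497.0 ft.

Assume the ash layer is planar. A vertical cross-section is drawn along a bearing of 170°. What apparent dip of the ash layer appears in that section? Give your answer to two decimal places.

12.34°

Let the plane be z = a·E + b·N + c.
DH-3−DH-2: −124a − 260b = −81.7;  DH-4−DH-2: 291a − 497b = −81.7.
Solving gives a = 0.14104, b = 0.24697.
Unit vector along 170° is (sin 170°, cos 170°) = (0.1736, -0.9848).
Slope in that direction = a·(0.1736) + b·(-0.9848) = −0.21872.
Apparent dip = arctan|0.21872| = 12.34° (true dip is 15.9°, so apparent ≤ true as expected).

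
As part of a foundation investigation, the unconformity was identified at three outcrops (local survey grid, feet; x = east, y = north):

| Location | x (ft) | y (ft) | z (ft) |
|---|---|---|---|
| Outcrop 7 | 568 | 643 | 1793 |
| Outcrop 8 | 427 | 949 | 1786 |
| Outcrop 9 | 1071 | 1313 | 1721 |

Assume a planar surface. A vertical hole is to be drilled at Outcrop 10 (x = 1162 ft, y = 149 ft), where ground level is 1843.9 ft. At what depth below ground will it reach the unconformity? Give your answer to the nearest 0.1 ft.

Two edge vectors: Outcrop 7→Outcrop 8 = (-141, 306, -7), Outcrop 7→Outcrop 9 = (503, 670, -72).
Normal n = (Outcrop 7→Outcrop 8) × (Outcrop 7→Outcrop 9) = (-17342, -13673, -248388).
So ∂z/∂x = −n_x/n_z = −0.069818 and ∂z/∂y = −n_y/n_z = −0.055047.
Intercept c from Outcrop 7: 1793 + 39.66 + 35.40 = 1868.05.
At (1162, 149): z_contact = −81.13 − 8.20 + 1868.05 = 1778.72 ft.
Depth below ground = 1843.9 − 1778.72 = 65.2 ft.

65.2 ft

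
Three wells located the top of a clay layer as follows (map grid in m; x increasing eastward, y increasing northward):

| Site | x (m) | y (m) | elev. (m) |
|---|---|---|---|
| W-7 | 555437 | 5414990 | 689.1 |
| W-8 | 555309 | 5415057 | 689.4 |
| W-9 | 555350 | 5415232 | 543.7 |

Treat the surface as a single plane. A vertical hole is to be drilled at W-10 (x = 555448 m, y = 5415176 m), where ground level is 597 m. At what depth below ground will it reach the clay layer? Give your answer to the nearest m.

Two edge vectors: W-7→W-8 = (-128, 67, 0.3), W-7→W-9 = (-87, 242, -145.4).
Normal n = (W-7→W-8) × (W-7→W-9) = (-9814.4, -18637.3, -25147).
So ∂z/∂x = −n_x/n_z = −0.39028115 and ∂z/∂y = −n_y/n_z = −0.74113413.
Intercept c from W-7: 689.1 + 216776.59 + 4013233.91 = 4230699.60.
At (555448, 5415176): z_contact = −216780.9 − 4013371.8 + 4230699.60 = 547.0 m.
Depth below ground = 597 − 547.0 = 50 m.

50 m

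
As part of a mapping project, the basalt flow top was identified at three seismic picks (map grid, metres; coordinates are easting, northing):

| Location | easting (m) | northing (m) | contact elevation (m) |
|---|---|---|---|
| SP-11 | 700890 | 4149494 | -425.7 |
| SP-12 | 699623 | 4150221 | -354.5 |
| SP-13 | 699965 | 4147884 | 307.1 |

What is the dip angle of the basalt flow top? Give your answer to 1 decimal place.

21.7°

Two edge vectors: SP-11→SP-12 = (-1267, 727, 71.2), SP-11→SP-13 = (-925, -1610, 732.8).
Normal n = (SP-11→SP-12) × (SP-11→SP-13) = (647377.6, 862597.6, 2712345).
So ∂z/∂easting = −n_x/n_z = −0.23868 and ∂z/∂northing = −n_y/n_z = −0.31803.
Gradient magnitude |∇z| = √(a² + b²) = √(0.05697 + 0.10114) = 0.39763.
True dip = arctan(0.39763) = 21.7°, dipping toward NE (azimuth ≈ 037°).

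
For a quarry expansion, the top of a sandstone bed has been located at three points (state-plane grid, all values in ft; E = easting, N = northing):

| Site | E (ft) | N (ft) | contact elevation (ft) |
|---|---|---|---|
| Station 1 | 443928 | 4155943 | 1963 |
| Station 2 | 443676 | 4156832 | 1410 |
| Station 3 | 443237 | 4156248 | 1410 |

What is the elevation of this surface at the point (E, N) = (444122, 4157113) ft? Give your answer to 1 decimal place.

1551.1 ft

Let the plane be z = a·E + b·N + c.
Station 2−Station 1: −252a + 889b = −553;  Station 3−Station 1: −691a + 305b = −553.
Solving gives a = 0.600909126, b = −0.451710799.
Then c = 1963 − a·443928 − b·4155943 = 1612486.95.
At (444122, 4157113): z = 266877.0 − 1877812.8 + 1612486.95 = 1551.1 ft.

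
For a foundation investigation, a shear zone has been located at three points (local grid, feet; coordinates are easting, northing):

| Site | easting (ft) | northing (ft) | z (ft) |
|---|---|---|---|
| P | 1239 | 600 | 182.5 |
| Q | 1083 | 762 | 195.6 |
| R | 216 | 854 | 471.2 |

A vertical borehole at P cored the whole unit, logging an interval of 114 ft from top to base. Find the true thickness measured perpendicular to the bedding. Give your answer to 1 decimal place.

104.9 ft

Two edge vectors: P→Q = (-156, 162, 13.1), P→R = (-1023, 254, 288.7).
Normal n = (P→Q) × (P→R) = (43442, 31635.9, 126102).
So ∂z/∂easting = −n_x/n_z = −0.34450 and ∂z/∂northing = −n_y/n_z = −0.25088.
|∇z| = √(a²+b²) = 0.42617, so dip δ = arctan(0.42617) = 23.08°.
True thickness = vertical thickness × cos δ = 114 × cos 23.08° = 104.9 ft.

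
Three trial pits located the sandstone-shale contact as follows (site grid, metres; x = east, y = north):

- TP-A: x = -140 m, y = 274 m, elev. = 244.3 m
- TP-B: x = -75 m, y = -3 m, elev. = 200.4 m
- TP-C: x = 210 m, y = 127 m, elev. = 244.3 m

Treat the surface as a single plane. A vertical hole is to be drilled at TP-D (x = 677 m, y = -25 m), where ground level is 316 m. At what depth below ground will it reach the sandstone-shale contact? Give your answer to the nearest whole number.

Let the plane be z = a·x + b·y + c.
TP-B−TP-A: 65a − 277b = −43.9;  TP-C−TP-A: 350a − 147b = 0.
Solving gives a = 0.07384, b = 0.17581.
Then c = 244.3 − a·-140 − b·274 = 206.47.
At (677, -25): z_contact = 50.0 − 4.4 + 206.47 = 252.1 m.
Depth below ground = 316 − 252.1 = 64 m.

64 m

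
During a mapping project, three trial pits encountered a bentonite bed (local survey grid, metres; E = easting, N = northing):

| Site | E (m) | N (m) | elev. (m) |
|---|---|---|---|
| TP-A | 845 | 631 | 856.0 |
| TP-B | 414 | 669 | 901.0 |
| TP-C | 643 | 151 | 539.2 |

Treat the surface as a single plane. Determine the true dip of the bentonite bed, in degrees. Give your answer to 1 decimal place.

34.2°

Let the plane be z = a·E + b·N + c.
TP-B−TP-A: −431a + 38b = 45;  TP-C−TP-A: −202a − 480b = −316.8.
Solving gives a = −0.04456, b = 0.67875.
Gradient magnitude |∇z| = √(a² + b²) = √(0.00199 + 0.46071) = 0.68022.
True dip = arctan(0.68022) = 34.2°, dipping toward S (azimuth ≈ 176°).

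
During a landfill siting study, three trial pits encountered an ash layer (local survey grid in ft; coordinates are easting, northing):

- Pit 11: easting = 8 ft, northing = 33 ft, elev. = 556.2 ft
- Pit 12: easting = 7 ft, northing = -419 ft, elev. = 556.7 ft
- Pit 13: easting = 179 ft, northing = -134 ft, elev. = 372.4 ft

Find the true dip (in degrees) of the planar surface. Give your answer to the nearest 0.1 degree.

Let the plane be z = a·easting + b·northing + c.
Pit 12−Pit 11: −1a − 452b = 0.5;  Pit 13−Pit 11: 171a − 167b = −183.8.
Solving gives a = −1.07361, b = 0.00127.
Gradient magnitude |∇z| = √(a² + b²) = √(1.15265 + 0.00000) = 1.07362.
True dip = arctan(1.07362) = 47.0°, dipping toward E (azimuth ≈ 090°).

47.0°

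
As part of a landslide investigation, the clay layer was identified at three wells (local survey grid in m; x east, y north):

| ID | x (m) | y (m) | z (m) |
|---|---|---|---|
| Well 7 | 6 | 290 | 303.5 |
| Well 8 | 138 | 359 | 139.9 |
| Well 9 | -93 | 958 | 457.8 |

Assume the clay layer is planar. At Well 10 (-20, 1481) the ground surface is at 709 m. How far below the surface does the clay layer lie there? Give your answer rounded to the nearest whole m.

320 m

Let the plane be z = a·x + b·y + c.
Well 8−Well 7: 132a + 69b = −163.6;  Well 9−Well 7: −99a + 668b = 154.3.
Solving gives a = −1.26234, b = 0.04390.
Then c = 303.5 − a·6 − b·290 = 298.34.
At (-20, 1481): z_contact = 25.2 + 65.0 + 298.34 = 388.6 m.
Depth below ground = 709 − 388.6 = 320 m.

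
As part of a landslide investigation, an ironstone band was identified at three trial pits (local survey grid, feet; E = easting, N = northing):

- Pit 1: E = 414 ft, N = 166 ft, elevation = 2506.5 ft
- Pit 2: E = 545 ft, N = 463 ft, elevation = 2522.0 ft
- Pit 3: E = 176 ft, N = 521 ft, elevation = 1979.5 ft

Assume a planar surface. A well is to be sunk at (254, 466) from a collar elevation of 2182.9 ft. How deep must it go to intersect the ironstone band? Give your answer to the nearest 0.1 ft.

Two edge vectors: Pit 1→Pit 2 = (131, 297, 15.5), Pit 1→Pit 3 = (-238, 355, -527).
Normal n = (Pit 1→Pit 2) × (Pit 1→Pit 3) = (-162021.5, 65348, 117191).
So ∂z/∂E = −n_x/n_z = 1.38254 and ∂z/∂N = −n_y/n_z = −0.55762.
Intercept c from Pit 1: 2506.5 − 572.37 + 92.56 = 2026.69.
At (254, 466): z_contact = 351.17 − 259.85 + 2026.69 = 2118.01 ft.
Depth below ground = 2182.9 − 2118.01 = 64.9 ft.

64.9 ft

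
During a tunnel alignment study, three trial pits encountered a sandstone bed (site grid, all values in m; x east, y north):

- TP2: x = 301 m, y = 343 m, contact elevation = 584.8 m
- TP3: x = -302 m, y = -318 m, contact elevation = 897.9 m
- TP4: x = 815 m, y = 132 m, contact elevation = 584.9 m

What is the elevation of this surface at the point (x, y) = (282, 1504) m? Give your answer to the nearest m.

187 m

Let the plane be z = a·x + b·y + c.
TP3−TP2: −603a − 661b = 313.1;  TP4−TP2: 514a − 211b = 0.1.
Solving gives a = −0.14133, b = −0.34475.
Then c = 584.8 − a·301 − b·343 = 745.59.
At (282, 1504): z = −39.9 − 518.5 + 745.59 = 187.2 m.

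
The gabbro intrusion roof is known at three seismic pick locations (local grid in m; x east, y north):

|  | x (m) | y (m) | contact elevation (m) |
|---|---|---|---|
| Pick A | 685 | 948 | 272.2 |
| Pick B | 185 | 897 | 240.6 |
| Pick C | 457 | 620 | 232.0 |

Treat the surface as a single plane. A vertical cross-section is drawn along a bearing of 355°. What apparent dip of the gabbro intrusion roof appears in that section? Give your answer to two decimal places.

4.55°

Two edge vectors: Pick A→Pick B = (-500, -51, -31.6), Pick A→Pick C = (-228, -328, -40.2).
Normal n = (Pick A→Pick B) × (Pick A→Pick C) = (-8314.6, -12895.2, 152372).
So ∂z/∂x = −n_x/n_z = 0.05457 and ∂z/∂y = −n_y/n_z = 0.08463.
Unit vector along 355° is (sin 355°, cos 355°) = (-0.0872, 0.9962).
Slope in that direction = a·(-0.0872) + b·(0.9962) = 0.07955.
Apparent dip = arctan|0.07955| = 4.55° (true dip is 5.8°, so apparent ≤ true as expected).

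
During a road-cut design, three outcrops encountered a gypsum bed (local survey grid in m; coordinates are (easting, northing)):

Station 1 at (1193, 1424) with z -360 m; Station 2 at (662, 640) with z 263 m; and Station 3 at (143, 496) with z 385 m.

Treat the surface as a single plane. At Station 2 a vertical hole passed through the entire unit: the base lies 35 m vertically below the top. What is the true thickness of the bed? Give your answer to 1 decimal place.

27.6 m

Let the plane be z = a·E + b·N + c.
Station 2−Station 1: −531a − 784b = 623;  Station 3−Station 1: −1050a − 928b = 745.
Solving gives a = −0.01796, b = −0.78248.
|∇z| = √(a²+b²) = 0.78268, so dip δ = arctan(0.78268) = 38.05°.
True thickness = vertical thickness × cos δ = 35 × cos 38.05° = 27.6 m.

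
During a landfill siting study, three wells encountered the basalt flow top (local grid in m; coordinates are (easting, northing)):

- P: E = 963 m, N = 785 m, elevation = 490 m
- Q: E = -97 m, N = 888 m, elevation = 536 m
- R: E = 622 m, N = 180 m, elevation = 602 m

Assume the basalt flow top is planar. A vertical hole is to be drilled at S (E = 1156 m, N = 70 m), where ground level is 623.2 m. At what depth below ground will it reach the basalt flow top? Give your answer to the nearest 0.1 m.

Two edge vectors: P→Q = (-1060, 103, 46), P→R = (-341, -605, 112).
Normal n = (P→Q) × (P→R) = (39366, 103034, 676423).
So ∂z/∂E = −n_x/n_z = −0.058197 and ∂z/∂N = −n_y/n_z = −0.152322.
Intercept c from P: 490 + 56.04 + 119.57 = 665.62.
At (1156, 70): z_contact = −67.28 − 10.66 + 665.62 = 587.68 m.
Depth below ground = 623.2 − 587.68 = 35.5 m.

35.5 m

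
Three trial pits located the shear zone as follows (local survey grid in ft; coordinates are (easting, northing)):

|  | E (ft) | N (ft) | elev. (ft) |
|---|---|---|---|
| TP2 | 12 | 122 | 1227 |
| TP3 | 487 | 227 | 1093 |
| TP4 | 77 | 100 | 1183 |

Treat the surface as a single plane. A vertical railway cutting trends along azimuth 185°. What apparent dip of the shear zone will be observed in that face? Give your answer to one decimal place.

Two edge vectors: TP2→TP3 = (475, 105, -134), TP2→TP4 = (65, -22, -44).
Normal n = (TP2→TP3) × (TP2→TP4) = (-7568, 12190, -17275).
So ∂z/∂E = −n_x/n_z = −0.43809 and ∂z/∂N = −n_y/n_z = 0.70564.
Unit vector along 185° is (sin 185°, cos 185°) = (-0.0872, -0.9962).
Slope in that direction = a·(-0.0872) + b·(-0.9962) = −0.66478.
Apparent dip = arctan|0.66478| = 33.6° (true dip is 39.7°, so apparent ≤ true as expected).

33.6°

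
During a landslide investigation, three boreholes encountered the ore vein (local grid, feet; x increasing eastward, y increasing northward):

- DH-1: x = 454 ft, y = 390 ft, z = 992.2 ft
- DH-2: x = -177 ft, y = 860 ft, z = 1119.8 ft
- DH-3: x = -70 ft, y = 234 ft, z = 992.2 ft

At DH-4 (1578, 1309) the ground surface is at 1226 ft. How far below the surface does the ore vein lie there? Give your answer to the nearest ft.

Let the plane be z = a·x + b·y + c.
DH-2−DH-1: −631a + 470b = 127.6;  DH-3−DH-1: −524a − 156b = 0.
Solving gives a = −0.05774, b = 0.19396.
Then c = 992.2 − a·454 − b·390 = 942.77.
At (1578, 1309): z_contact = −91.1 + 253.9 + 942.77 = 1105.5 ft.
Depth below ground = 1226 − 1105.5 = 120 ft.

120 ft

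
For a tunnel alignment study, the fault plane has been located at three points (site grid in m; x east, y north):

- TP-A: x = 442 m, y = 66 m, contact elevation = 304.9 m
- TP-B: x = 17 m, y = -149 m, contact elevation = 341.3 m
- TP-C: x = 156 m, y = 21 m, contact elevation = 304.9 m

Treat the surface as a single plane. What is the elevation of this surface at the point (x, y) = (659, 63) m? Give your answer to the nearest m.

Let the plane be z = a·x + b·y + c.
TP-B−TP-A: −425a − 215b = 36.4;  TP-C−TP-A: −286a − 45b = 0.
Solving gives a = 0.03866, b = −0.24573.
Then c = 304.9 − a·442 − b·66 = 304.03.
At (659, 63): z = 25.5 − 15.5 + 304.03 = 314.0 m.

314 m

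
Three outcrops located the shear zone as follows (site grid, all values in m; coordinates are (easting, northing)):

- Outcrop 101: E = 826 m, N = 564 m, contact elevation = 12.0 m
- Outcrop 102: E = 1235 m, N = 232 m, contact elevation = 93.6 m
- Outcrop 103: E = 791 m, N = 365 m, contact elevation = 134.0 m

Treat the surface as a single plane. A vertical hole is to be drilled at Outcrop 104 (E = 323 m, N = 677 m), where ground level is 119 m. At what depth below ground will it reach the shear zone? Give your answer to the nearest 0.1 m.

Let the plane be z = a·E + b·N + c.
Outcrop 102−Outcrop 101: 409a − 332b = 81.6;  Outcrop 103−Outcrop 101: −35a − 199b = 122.
Solving gives a = −0.260890, b = −0.567180.
Then c = 12 − a·826 − b·564 = 547.38.
At (323, 677): z_contact = −84.27 − 383.98 + 547.38 = 79.14 m.
Depth below ground = 119 − 79.14 = 39.9 m.

39.9 m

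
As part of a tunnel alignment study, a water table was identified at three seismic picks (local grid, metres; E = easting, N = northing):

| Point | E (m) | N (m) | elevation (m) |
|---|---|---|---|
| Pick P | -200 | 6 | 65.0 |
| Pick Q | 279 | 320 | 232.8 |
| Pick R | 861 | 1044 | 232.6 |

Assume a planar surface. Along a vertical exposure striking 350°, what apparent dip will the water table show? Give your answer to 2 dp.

Two edge vectors: Pick P→Pick Q = (479, 314, 167.8), Pick P→Pick R = (1061, 1038, 167.6).
Normal n = (Pick P→Pick Q) × (Pick P→Pick R) = (-121550, 97755.4, 164048).
So ∂z/∂E = −n_x/n_z = 0.74094 and ∂z/∂N = −n_y/n_z = −0.59590.
Unit vector along 350° is (sin 350°, cos 350°) = (-0.1736, 0.9848).
Slope in that direction = a·(-0.1736) + b·(0.9848) = −0.71551.
Apparent dip = arctan|0.71551| = 35.58° (true dip is 43.6°, so apparent ≤ true as expected).

35.58°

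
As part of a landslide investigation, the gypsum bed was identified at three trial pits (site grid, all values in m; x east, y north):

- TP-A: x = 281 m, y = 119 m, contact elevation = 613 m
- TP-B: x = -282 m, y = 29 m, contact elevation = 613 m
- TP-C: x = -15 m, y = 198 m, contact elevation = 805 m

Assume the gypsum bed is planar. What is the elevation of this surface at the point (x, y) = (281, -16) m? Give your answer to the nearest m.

408 m

Let the plane be z = a·x + b·y + c.
TP-B−TP-A: −563a − 90b = 0;  TP-C−TP-A: −296a + 79b = 192.
Solving gives a = −0.24298, b = 1.51997.
Then c = 613 − a·281 − b·119 = 500.40.
At (281, -16): z = −68.3 − 24.3 + 500.40 = 407.8 m.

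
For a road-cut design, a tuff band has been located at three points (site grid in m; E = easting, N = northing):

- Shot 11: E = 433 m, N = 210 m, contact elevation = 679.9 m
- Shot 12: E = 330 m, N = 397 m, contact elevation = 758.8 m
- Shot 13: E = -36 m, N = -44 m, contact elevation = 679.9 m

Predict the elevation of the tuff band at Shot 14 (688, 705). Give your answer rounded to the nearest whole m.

796 m

Two edge vectors: Shot 11→Shot 12 = (-103, 187, 78.9), Shot 11→Shot 13 = (-469, -254, 0).
Normal n = (Shot 11→Shot 12) × (Shot 11→Shot 13) = (20040.6, -37004.1, 113865).
So ∂z/∂E = −n_x/n_z = −0.17600 and ∂z/∂N = −n_y/n_z = 0.32498.
Intercept c from Shot 11: 679.9 + 76.21 − 68.25 = 687.86.
At (688, 705): z = −121.1 + 229.1 + 687.86 = 795.9 m.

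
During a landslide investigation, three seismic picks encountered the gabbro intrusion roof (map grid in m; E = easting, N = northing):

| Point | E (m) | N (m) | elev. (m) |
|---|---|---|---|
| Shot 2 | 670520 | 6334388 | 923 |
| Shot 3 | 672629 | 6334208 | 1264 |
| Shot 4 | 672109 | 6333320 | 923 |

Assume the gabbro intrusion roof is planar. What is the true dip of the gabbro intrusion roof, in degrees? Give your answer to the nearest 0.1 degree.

Two edge vectors: Shot 2→Shot 3 = (2109, -180, 341), Shot 2→Shot 4 = (1589, -1068, 0).
Normal n = (Shot 2→Shot 3) × (Shot 2→Shot 4) = (364188, 541849, -1966392).
So ∂z/∂E = −n_x/n_z = 0.18521 and ∂z/∂N = −n_y/n_z = 0.27555.
Gradient magnitude |∇z| = √(a² + b²) = √(0.03430 + 0.07593) = 0.33201.
True dip = arctan(0.33201) = 18.4°, dipping toward SW (azimuth ≈ 214°).

18.4°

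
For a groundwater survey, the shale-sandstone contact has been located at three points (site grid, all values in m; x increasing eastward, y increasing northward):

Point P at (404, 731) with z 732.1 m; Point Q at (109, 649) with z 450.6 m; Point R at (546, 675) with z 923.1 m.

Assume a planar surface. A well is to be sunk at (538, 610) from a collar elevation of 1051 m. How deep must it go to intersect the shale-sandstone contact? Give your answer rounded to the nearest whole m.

Let the plane be z = a·x + b·y + c.
Point Q−Point P: −295a − 82b = −281.5;  Point R−Point P: 142a − 56b = 191.
Solving gives a = 1.11582, b = −0.58131.
Then c = 732.1 − a·404 − b·731 = 706.25.
At (538, 610): z_contact = 600.3 − 354.6 + 706.25 = 952.0 m.
Depth below ground = 1051 − 952.0 = 99 m.

99 m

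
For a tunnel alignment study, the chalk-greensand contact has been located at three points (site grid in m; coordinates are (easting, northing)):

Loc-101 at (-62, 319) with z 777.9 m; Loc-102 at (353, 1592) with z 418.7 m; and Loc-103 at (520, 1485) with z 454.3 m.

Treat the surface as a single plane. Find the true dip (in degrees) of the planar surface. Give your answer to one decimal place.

16.3°

Let the plane be z = a·E + b·N + c.
Loc-102−Loc-101: 415a + 1273b = −359.2;  Loc-103−Loc-101: 582a + 1166b = −323.6.
Solving gives a = 0.02679, b = −0.29090.
Gradient magnitude |∇z| = √(a² + b²) = √(0.00072 + 0.08462) = 0.29213.
True dip = arctan(0.29213) = 16.3°, dipping toward N (azimuth ≈ 355°).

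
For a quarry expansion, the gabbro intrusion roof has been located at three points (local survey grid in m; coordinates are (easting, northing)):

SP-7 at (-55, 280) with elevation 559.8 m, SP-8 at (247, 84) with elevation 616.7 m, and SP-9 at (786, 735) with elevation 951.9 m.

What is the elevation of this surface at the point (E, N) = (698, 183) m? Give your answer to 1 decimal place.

Two edge vectors: SP-7→SP-8 = (302, -196, 56.9), SP-7→SP-9 = (841, 455, 392.1).
Normal n = (SP-7→SP-8) × (SP-7→SP-9) = (-102741.1, -70561.3, 302246).
So ∂z/∂E = −n_x/n_z = 0.33993 and ∂z/∂N = −n_y/n_z = 0.23346.
Intercept c from SP-7: 559.8 + 18.70 − 65.37 = 513.13.
At (698, 183): z = 237.3 + 42.7 + 513.13 = 793.1 m.

793.1 m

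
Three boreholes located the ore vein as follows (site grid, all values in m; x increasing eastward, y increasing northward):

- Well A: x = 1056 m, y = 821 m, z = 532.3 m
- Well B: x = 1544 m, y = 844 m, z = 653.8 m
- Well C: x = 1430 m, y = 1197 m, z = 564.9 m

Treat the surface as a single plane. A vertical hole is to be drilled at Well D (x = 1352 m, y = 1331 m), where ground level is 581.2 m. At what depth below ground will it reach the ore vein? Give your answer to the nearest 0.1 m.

Let the plane be z = a·x + b·y + c.
Well B−Well A: 488a + 23b = 121.5;  Well C−Well A: 374a + 376b = 32.6.
Solving gives a = 0.256934, b = −0.168865.
Then c = 532.3 − a·1056 − b·821 = 399.62.
At (1352, 1331): z_contact = 347.38 − 224.76 + 399.62 = 522.23 m.
Depth below ground = 581.2 − 522.23 = 59.0 m.

59.0 m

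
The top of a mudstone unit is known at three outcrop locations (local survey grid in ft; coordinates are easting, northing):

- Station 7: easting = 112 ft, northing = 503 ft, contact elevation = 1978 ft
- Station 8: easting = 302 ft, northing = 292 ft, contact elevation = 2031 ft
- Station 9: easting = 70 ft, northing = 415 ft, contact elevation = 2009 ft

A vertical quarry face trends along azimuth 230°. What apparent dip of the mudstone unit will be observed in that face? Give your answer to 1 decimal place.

14.6°

Let the plane be z = a·easting + b·northing + c.
Station 8−Station 7: 190a − 211b = 53;  Station 9−Station 7: −42a − 88b = 31.
Solving gives a = −0.07337, b = −0.31725.
Unit vector along 230° is (sin 230°, cos 230°) = (-0.7660, -0.6428).
Slope in that direction = a·(-0.7660) + b·(-0.6428) = 0.26013.
Apparent dip = arctan|0.26013| = 14.6° (true dip is 18.0°, so apparent ≤ true as expected).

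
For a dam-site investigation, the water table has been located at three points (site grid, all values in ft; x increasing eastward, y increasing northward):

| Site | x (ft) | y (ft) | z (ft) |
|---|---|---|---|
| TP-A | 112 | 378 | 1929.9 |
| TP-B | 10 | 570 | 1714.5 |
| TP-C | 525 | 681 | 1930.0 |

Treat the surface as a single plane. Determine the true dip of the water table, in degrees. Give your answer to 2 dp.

Let the plane be z = a·x + b·y + c.
TP-B−TP-A: −102a + 192b = −215.4;  TP-C−TP-A: 413a + 303b = 0.1.
Solving gives a = 0.59242, b = −0.80715.
Gradient magnitude |∇z| = √(a² + b²) = √(0.35096 + 0.65150) = 1.00123.
True dip = arctan(1.00123) = 45.04°, dipping toward NW (azimuth ≈ 324°).

45.04°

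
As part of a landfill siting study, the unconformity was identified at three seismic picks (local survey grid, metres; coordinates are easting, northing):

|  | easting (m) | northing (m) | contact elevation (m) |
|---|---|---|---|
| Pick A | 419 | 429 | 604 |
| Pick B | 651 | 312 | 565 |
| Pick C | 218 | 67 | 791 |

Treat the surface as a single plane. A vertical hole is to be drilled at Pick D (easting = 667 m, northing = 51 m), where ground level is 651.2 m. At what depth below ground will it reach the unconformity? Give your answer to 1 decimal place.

5.3 m

Let the plane be z = a·easting + b·northing + c.
Pick B−Pick A: 232a − 117b = −39;  Pick C−Pick A: −201a − 362b = 187.
Solving gives a = −0.33485, b = −0.33065.
Then c = 604 − a·419 − b·429 = 886.15.
At (667, 51): z_contact = −223.35 − 16.86 + 886.15 = 645.94 m.
Depth below ground = 651.2 − 645.94 = 5.3 m.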